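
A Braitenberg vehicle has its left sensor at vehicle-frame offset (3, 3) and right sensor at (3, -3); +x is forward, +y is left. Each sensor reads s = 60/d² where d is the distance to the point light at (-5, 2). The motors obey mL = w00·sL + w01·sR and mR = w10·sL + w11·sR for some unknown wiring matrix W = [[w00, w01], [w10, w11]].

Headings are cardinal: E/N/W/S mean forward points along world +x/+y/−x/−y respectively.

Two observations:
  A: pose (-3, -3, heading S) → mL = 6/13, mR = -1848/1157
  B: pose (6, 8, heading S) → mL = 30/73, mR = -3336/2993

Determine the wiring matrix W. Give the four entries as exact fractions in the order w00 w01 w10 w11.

obs A: pose=(-3,-3,S) → sL=60/89, sR=12/13, mL=6/13, mR=-1848/1157
obs B: pose=(6,8,S) → sL=12/41, sR=60/73, mL=30/73, mR=-3336/2993
sensor matrix S = [[60/89, 12/13], [12/41, 60/73]]; det S = 983232/3462901
solve [mL_A; mL_B] = S·[w00; w01] and [mR_A; mR_B] = S·[w10; w11]:
  w00 = 0, w01 = 1/2, w10 = -1, w11 = -1

0 1/2 -1 -1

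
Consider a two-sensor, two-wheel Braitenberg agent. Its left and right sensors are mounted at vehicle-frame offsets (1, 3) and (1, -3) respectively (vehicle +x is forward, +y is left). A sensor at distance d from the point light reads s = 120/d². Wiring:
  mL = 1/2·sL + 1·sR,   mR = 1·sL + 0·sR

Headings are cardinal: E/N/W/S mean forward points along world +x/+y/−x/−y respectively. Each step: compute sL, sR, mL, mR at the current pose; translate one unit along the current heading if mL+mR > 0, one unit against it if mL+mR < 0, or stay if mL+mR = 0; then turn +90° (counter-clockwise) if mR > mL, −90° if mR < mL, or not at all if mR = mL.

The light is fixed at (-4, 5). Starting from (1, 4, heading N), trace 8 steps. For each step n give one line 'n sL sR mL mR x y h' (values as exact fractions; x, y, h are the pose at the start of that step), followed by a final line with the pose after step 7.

n=0: pose=(1,4,N); sL=30, sR=15/8; mL=135/8, mR=30; mL+mR=375/8 → advance +1; mR−mL=105/8 → turn +1·90°
n=1: pose=(1,5,W); sL=24/5, sR=24/5; mL=36/5, mR=24/5; mL+mR=12 → advance +1; mR−mL=-12/5 → turn -1·90°
n=2: pose=(0,5,N); sL=60, sR=12/5; mL=162/5, mR=60; mL+mR=462/5 → advance +1; mR−mL=138/5 → turn +1·90°
n=3: pose=(0,6,W); sL=120/13, sR=24/5; mL=612/65, mR=120/13; mL+mR=1212/65 → advance +1; mR−mL=-12/65 → turn -1·90°
n=4: pose=(-1,6,N); sL=30, sR=3; mL=18, mR=30; mL+mR=48 → advance +1; mR−mL=12 → turn +1·90°
n=5: pose=(-1,7,W); sL=24, sR=120/29; mL=468/29, mR=24; mL+mR=1164/29 → advance +1; mR−mL=228/29 → turn +1·90°
n=6: pose=(-2,7,S); sL=60/13, sR=60; mL=810/13, mR=60/13; mL+mR=870/13 → advance +1; mR−mL=-750/13 → turn -1·90°
n=7: pose=(-2,6,W); sL=24, sR=120/17; mL=324/17, mR=24; mL+mR=732/17 → advance +1; mR−mL=84/17 → turn +1·90°

0 30 15/8 135/8 30 1 4 N
1 24/5 24/5 36/5 24/5 1 5 W
2 60 12/5 162/5 60 0 5 N
3 120/13 24/5 612/65 120/13 0 6 W
4 30 3 18 30 -1 6 N
5 24 120/29 468/29 24 -1 7 W
6 60/13 60 810/13 60/13 -2 7 S
7 24 120/17 324/17 24 -2 6 W
final -3 6 S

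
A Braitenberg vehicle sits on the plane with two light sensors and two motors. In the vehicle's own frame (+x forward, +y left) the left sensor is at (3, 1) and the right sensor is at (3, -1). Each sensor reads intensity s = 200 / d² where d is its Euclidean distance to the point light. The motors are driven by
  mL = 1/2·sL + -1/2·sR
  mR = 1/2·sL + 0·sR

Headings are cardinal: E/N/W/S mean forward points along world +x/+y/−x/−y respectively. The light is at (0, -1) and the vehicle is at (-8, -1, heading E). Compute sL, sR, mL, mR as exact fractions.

left sensor world pos  = (-5, 0); dL² = 26
right sensor world pos = (-5, -2); dR² = 26
sL = 200/26 = 100/13
sR = 200/26 = 100/13
mL = 1/2·sL + -1/2·sR = 0
mR = 1/2·sL + 0·sR = 50/13

100/13 100/13 0 50/13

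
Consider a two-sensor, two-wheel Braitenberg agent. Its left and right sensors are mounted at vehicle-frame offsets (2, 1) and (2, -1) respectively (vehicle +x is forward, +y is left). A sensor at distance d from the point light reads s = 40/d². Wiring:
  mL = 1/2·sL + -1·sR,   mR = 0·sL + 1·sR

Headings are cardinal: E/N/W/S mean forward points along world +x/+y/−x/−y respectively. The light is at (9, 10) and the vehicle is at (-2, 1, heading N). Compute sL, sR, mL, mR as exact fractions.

40/193 40/149 -4740/28757 40/149

left sensor world pos  = (-3, 3); dL² = 193
right sensor world pos = (-1, 3); dR² = 149
sL = 40/193 = 40/193
sR = 40/149 = 40/149
mL = 1/2·sL + -1·sR = -4740/28757
mR = 0·sL + 1·sR = 40/149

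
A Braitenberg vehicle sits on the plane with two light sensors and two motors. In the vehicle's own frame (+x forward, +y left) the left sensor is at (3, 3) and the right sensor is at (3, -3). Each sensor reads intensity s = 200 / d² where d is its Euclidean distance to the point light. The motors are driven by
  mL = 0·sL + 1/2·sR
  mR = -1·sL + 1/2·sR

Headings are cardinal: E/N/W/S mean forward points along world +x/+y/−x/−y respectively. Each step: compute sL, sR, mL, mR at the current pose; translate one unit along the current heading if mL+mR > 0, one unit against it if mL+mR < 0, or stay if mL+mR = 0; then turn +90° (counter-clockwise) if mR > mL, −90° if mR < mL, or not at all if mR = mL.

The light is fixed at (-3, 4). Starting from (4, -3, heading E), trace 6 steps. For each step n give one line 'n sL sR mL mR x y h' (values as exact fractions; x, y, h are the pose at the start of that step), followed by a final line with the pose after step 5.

n=0: pose=(4,-3,E); sL=50/29, sR=1; mL=1/2, mR=-71/58; mL+mR=-21/29 → advance -1; mR−mL=-50/29 → turn -1·90°
n=1: pose=(3,-3,S); sL=200/181, sR=200/109; mL=100/109, mR=-3700/19729; mL+mR=14400/19729 → advance +1; mR−mL=-200/181 → turn -1·90°
n=2: pose=(3,-4,W); sL=20/13, sR=100/17; mL=50/17, mR=310/221; mL+mR=960/221 → advance +1; mR−mL=-20/13 → turn -1·90°
n=3: pose=(2,-4,N); sL=200/29, sR=200/89; mL=100/89, mR=-14900/2581; mL+mR=-12000/2581 → advance -1; mR−mL=-200/29 → turn -1·90°
n=4: pose=(2,-5,E); sL=2, sR=25/26; mL=25/52, mR=-79/52; mL+mR=-27/26 → advance -1; mR−mL=-2 → turn -1·90°
n=5: pose=(1,-5,S); sL=200/193, sR=40/29; mL=20/29, mR=-1940/5597; mL+mR=1920/5597 → advance +1; mR−mL=-200/193 → turn -1·90°

0 50/29 1 1/2 -71/58 4 -3 E
1 200/181 200/109 100/109 -3700/19729 3 -3 S
2 20/13 100/17 50/17 310/221 3 -4 W
3 200/29 200/89 100/89 -14900/2581 2 -4 N
4 2 25/26 25/52 -79/52 2 -5 E
5 200/193 40/29 20/29 -1940/5597 1 -5 S
final 1 -6 W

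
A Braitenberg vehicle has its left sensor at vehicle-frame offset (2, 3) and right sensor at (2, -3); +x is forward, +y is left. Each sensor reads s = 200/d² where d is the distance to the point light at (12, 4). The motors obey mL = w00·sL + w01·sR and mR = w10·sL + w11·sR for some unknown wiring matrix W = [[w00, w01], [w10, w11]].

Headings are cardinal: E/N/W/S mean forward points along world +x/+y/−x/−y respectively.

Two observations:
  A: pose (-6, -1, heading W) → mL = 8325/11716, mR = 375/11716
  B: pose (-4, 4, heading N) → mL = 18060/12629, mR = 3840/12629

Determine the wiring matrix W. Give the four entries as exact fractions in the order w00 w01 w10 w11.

1/2 1 -1/2 1/2

obs A: pose=(-6,-1,W) → sL=25/58, sR=50/101, mL=8325/11716, mR=375/11716
obs B: pose=(-4,4,N) → sL=40/73, sR=200/173, mL=18060/12629, mR=3840/12629
sensor matrix S = [[25/58, 50/101], [40/73, 200/173]]; det S = 8398500/36990341
solve [mL_A; mL_B] = S·[w00; w01] and [mR_A; mR_B] = S·[w10; w11]:
  w00 = 1/2, w01 = 1, w10 = -1/2, w11 = 1/2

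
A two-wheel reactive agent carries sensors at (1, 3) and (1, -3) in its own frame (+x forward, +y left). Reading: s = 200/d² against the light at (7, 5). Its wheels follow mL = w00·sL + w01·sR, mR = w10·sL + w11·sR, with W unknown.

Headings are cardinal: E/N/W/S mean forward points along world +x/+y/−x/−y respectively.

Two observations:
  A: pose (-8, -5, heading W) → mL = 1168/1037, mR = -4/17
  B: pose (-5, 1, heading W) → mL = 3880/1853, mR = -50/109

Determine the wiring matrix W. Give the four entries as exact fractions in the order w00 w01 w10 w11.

1 1 -1/2 0

obs A: pose=(-8,-5,W) → sL=8/17, sR=40/61, mL=1168/1037, mR=-4/17
obs B: pose=(-5,1,W) → sL=100/109, sR=20/17, mL=3880/1853, mR=-50/109
sensor matrix S = [[8/17, 40/61], [100/109, 20/17]]; det S = -92160/1921561
solve [mL_A; mL_B] = S·[w00; w01] and [mR_A; mR_B] = S·[w10; w11]:
  w00 = 1, w01 = 1, w10 = -1/2, w11 = 0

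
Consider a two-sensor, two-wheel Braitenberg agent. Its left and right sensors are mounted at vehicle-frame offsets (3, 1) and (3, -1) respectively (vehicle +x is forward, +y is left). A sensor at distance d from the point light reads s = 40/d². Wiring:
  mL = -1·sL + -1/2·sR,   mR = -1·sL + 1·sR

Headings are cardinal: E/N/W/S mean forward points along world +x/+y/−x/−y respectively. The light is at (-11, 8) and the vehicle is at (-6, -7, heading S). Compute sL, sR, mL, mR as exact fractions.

left sensor world pos  = (-5, -10); dL² = 360
right sensor world pos = (-7, -10); dR² = 340
sL = 40/360 = 1/9
sR = 40/340 = 2/17
mL = -1·sL + -1/2·sR = -26/153
mR = -1·sL + 1·sR = 1/153

1/9 2/17 -26/153 1/153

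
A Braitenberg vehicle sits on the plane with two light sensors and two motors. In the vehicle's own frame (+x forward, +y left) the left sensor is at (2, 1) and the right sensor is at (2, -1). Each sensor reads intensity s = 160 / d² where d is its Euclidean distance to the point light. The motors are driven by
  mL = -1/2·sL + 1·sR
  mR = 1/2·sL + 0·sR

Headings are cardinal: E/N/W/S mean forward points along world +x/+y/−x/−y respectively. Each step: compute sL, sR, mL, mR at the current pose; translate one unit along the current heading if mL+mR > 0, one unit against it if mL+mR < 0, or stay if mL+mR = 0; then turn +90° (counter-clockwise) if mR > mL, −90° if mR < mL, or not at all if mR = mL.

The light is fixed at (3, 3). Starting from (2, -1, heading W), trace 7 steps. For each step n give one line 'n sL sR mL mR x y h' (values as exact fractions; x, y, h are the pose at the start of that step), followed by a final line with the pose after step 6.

n=0: pose=(2,-1,W); sL=80/17, sR=80/9; mL=1000/153, mR=40/17; mL+mR=80/9 → advance +1; mR−mL=-640/153 → turn -1·90°
n=1: pose=(1,-1,N); sL=160/13, sR=32; mL=336/13, mR=80/13; mL+mR=32 → advance +1; mR−mL=-256/13 → turn -1·90°
n=2: pose=(1,0,E); sL=40, sR=10; mL=-10, mR=20; mL+mR=10 → advance +1; mR−mL=30 → turn +1·90°
n=3: pose=(2,0,N); sL=32, sR=160; mL=144, mR=16; mL+mR=160 → advance +1; mR−mL=-128 → turn -1·90°
n=4: pose=(2,1,E); sL=80, sR=16; mL=-24, mR=40; mL+mR=16 → advance +1; mR−mL=64 → turn +1·90°
n=5: pose=(3,1,N); sL=160, sR=160; mL=80, mR=80; mL+mR=160 → advance +1; mR−mL=0 → turn +0·90°
n=6: pose=(3,2,N); sL=80, sR=80; mL=40, mR=40; mL+mR=80 → advance +1; mR−mL=0 → turn +0·90°

0 80/17 80/9 1000/153 40/17 2 -1 W
1 160/13 32 336/13 80/13 1 -1 N
2 40 10 -10 20 1 0 E
3 32 160 144 16 2 0 N
4 80 16 -24 40 2 1 E
5 160 160 80 80 3 1 N
6 80 80 40 40 3 2 N
final 3 3 N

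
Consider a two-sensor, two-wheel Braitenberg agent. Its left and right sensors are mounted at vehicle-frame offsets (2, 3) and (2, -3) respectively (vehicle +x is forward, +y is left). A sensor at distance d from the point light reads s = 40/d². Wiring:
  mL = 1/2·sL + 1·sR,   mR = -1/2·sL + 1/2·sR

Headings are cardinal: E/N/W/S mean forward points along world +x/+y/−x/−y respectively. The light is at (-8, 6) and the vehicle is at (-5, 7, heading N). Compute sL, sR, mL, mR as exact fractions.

left sensor world pos  = (-8, 9); dL² = 9
right sensor world pos = (-2, 9); dR² = 45
sL = 40/9 = 40/9
sR = 40/45 = 8/9
mL = 1/2·sL + 1·sR = 28/9
mR = -1/2·sL + 1/2·sR = -16/9

40/9 8/9 28/9 -16/9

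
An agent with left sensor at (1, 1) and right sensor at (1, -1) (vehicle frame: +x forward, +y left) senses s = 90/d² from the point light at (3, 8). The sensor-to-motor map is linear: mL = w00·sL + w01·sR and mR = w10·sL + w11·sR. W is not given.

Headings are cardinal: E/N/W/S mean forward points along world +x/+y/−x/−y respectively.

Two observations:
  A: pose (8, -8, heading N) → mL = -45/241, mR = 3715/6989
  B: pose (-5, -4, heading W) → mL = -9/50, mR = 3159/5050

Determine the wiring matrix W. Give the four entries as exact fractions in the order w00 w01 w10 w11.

-1/2 0 1/2 1

obs A: pose=(8,-8,N) → sL=90/241, sR=10/29, mL=-45/241, mR=3715/6989
obs B: pose=(-5,-4,W) → sL=9/25, sR=45/101, mL=-9/50, mR=3159/5050
sensor matrix S = [[90/241, 10/29], [9/25, 45/101]]; det S = 149112/3529445
solve [mL_A; mL_B] = S·[w00; w01] and [mR_A; mR_B] = S·[w10; w11]:
  w00 = -1/2, w01 = 0, w10 = 1/2, w11 = 1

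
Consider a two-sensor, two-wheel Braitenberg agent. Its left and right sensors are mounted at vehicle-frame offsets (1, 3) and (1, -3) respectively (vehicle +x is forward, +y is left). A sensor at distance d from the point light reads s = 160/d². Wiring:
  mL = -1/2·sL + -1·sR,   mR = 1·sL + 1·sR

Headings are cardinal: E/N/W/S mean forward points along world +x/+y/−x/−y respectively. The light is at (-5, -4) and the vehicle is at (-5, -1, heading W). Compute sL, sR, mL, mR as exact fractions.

left sensor world pos  = (-6, -4); dL² = 1
right sensor world pos = (-6, 2); dR² = 37
sL = 160/1 = 160
sR = 160/37 = 160/37
mL = -1/2·sL + -1·sR = -3120/37
mR = 1·sL + 1·sR = 6080/37

160 160/37 -3120/37 6080/37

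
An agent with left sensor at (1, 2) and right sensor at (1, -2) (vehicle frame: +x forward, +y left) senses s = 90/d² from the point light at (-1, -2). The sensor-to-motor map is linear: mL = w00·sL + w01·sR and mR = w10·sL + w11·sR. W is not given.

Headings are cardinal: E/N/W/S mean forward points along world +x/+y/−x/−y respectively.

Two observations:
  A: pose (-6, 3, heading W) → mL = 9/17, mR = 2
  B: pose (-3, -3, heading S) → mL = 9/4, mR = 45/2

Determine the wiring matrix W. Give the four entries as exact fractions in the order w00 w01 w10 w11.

0 1/2 1 0

obs A: pose=(-6,3,W) → sL=2, sR=18/17, mL=9/17, mR=2
obs B: pose=(-3,-3,S) → sL=45/2, sR=9/2, mL=9/4, mR=45/2
sensor matrix S = [[2, 18/17], [45/2, 9/2]]; det S = -252/17
solve [mL_A; mL_B] = S·[w00; w01] and [mR_A; mR_B] = S·[w10; w11]:
  w00 = 0, w01 = 1/2, w10 = 1, w11 = 0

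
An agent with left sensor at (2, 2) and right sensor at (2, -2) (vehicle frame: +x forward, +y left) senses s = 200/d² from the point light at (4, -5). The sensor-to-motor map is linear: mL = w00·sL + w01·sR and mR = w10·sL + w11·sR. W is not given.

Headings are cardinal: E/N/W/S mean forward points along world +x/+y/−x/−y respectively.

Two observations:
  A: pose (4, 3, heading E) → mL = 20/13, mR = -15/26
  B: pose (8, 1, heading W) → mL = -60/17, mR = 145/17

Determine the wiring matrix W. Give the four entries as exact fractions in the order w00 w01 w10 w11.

-1/2 1/2 1 -1/2

obs A: pose=(4,3,E) → sL=25/13, sR=5, mL=20/13, mR=-15/26
obs B: pose=(8,1,W) → sL=10, sR=50/17, mL=-60/17, mR=145/17
sensor matrix S = [[25/13, 5], [10, 50/17]]; det S = -9800/221
solve [mL_A; mL_B] = S·[w00; w01] and [mR_A; mR_B] = S·[w10; w11]:
  w00 = -1/2, w01 = 1/2, w10 = 1, w11 = -1/2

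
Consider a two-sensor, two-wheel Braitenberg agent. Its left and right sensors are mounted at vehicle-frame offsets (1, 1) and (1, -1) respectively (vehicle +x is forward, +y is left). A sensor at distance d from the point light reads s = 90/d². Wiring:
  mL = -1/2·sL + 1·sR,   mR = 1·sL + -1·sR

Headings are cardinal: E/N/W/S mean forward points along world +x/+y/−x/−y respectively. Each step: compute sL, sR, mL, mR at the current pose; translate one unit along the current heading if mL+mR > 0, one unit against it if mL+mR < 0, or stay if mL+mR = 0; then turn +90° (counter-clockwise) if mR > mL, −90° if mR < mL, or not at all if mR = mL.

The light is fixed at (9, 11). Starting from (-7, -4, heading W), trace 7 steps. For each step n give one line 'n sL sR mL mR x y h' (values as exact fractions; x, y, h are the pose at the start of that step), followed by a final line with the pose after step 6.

n=0: pose=(-7,-4,W); sL=18/109, sR=18/97; mL=1089/10573, mR=-216/10573; mL+mR=9/109 → advance +1; mR−mL=-1305/10573 → turn -1·90°
n=1: pose=(-8,-4,N); sL=9/52, sR=45/226; mL=1323/11752, mR=-153/5876; mL+mR=9/104 → advance +1; mR−mL=-1629/11752 → turn -1·90°
n=2: pose=(-8,-3,E); sL=18/85, sR=90/481; mL=3321/40885, mR=1008/40885; mL+mR=9/85 → advance +1; mR−mL=-2313/40885 → turn -1·90°
n=3: pose=(-7,-3,S); sL=1/5, sR=45/257; mL=193/2570, mR=32/1285; mL+mR=1/10 → advance +1; mR−mL=-129/2570 → turn -1·90°
n=4: pose=(-7,-4,W); sL=18/109, sR=18/97; mL=1089/10573, mR=-216/10573; mL+mR=9/109 → advance +1; mR−mL=-1305/10573 → turn -1·90°
n=5: pose=(-8,-4,N); sL=9/52, sR=45/226; mL=1323/11752, mR=-153/5876; mL+mR=9/104 → advance +1; mR−mL=-1629/11752 → turn -1·90°
n=6: pose=(-8,-3,E); sL=18/85, sR=90/481; mL=3321/40885, mR=1008/40885; mL+mR=9/85 → advance +1; mR−mL=-2313/40885 → turn -1·90°

0 18/109 18/97 1089/10573 -216/10573 -7 -4 W
1 9/52 45/226 1323/11752 -153/5876 -8 -4 N
2 18/85 90/481 3321/40885 1008/40885 -8 -3 E
3 1/5 45/257 193/2570 32/1285 -7 -3 S
4 18/109 18/97 1089/10573 -216/10573 -7 -4 W
5 9/52 45/226 1323/11752 -153/5876 -8 -4 N
6 18/85 90/481 3321/40885 1008/40885 -8 -3 E
final -7 -3 S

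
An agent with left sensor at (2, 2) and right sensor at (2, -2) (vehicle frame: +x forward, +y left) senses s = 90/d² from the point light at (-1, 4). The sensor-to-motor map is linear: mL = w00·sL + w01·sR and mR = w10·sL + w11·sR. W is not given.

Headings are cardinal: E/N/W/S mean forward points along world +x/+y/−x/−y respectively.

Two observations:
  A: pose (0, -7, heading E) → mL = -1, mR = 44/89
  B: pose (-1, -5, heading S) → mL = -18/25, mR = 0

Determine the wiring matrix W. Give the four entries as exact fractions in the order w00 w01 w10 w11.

-1 0 1 -1

obs A: pose=(0,-7,E) → sL=1, sR=45/89, mL=-1, mR=44/89
obs B: pose=(-1,-5,S) → sL=18/25, sR=18/25, mL=-18/25, mR=0
sensor matrix S = [[1, 45/89], [18/25, 18/25]]; det S = 792/2225
solve [mL_A; mL_B] = S·[w00; w01] and [mR_A; mR_B] = S·[w10; w11]:
  w00 = -1, w01 = 0, w10 = 1, w11 = -1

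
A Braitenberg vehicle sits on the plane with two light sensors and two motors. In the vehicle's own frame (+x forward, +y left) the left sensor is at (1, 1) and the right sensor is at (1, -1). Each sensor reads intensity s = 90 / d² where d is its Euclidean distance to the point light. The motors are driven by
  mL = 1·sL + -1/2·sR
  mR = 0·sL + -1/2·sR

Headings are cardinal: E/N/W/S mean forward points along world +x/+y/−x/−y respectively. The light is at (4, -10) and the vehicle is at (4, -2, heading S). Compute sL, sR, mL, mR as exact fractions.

9/5 9/5 9/10 -9/10

left sensor world pos  = (5, -3); dL² = 50
right sensor world pos = (3, -3); dR² = 50
sL = 90/50 = 9/5
sR = 90/50 = 9/5
mL = 1·sL + -1/2·sR = 9/10
mR = 0·sL + -1/2·sR = -9/10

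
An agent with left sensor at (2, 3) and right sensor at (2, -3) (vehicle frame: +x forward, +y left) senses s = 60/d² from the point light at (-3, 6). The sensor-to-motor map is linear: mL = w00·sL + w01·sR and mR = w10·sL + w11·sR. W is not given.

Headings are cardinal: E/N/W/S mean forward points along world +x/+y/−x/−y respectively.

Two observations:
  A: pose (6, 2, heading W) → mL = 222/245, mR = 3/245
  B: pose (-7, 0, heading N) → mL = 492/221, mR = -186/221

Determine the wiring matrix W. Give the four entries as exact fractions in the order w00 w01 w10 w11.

1/2 1/2 1 -1/2

obs A: pose=(6,2,W) → sL=30/49, sR=6/5, mL=222/245, mR=3/245
obs B: pose=(-7,0,N) → sL=12/13, sR=60/17, mL=492/221, mR=-186/221
sensor matrix S = [[30/49, 6/5], [12/13, 60/17]]; det S = 57024/54145
solve [mL_A; mL_B] = S·[w00; w01] and [mR_A; mR_B] = S·[w10; w11]:
  w00 = 1/2, w01 = 1/2, w10 = 1, w11 = -1/2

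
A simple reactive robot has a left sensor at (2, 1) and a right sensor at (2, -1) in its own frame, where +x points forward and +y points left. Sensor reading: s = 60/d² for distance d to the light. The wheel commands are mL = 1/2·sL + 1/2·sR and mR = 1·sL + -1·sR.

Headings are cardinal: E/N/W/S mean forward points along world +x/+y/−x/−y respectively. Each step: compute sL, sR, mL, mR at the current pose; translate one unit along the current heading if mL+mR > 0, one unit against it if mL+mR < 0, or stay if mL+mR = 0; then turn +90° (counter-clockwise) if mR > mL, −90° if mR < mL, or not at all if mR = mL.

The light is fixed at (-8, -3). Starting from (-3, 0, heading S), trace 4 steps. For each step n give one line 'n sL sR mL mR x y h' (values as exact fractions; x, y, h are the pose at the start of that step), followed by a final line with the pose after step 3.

0 60/37 60/17 1620/629 -1200/629 -3 0 S
1 6 10/3 14/3 8/3 -3 -1 W
2 12/5 60/41 396/205 192/205 -4 -1 N
3 15/13 3/2 69/52 -9/26 -4 0 E
final -3 0 S

n=0: pose=(-3,0,S); sL=60/37, sR=60/17; mL=1620/629, mR=-1200/629; mL+mR=420/629 → advance +1; mR−mL=-2820/629 → turn -1·90°
n=1: pose=(-3,-1,W); sL=6, sR=10/3; mL=14/3, mR=8/3; mL+mR=22/3 → advance +1; mR−mL=-2 → turn -1·90°
n=2: pose=(-4,-1,N); sL=12/5, sR=60/41; mL=396/205, mR=192/205; mL+mR=588/205 → advance +1; mR−mL=-204/205 → turn -1·90°
n=3: pose=(-4,0,E); sL=15/13, sR=3/2; mL=69/52, mR=-9/26; mL+mR=51/52 → advance +1; mR−mL=-87/52 → turn -1·90°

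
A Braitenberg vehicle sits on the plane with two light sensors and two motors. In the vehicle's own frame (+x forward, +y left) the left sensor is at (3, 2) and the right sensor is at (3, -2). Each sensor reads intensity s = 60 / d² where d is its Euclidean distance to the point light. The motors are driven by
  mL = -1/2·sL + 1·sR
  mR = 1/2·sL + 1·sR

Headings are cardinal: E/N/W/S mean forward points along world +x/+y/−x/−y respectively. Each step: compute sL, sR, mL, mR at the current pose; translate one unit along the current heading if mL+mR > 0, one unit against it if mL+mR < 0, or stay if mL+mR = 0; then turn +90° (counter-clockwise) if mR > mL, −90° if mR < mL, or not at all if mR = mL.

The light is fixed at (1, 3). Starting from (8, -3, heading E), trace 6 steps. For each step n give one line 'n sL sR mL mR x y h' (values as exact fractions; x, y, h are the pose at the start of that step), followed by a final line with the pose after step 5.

0 15/29 15/41 255/2378 1485/2378 8 -3 E
1 4/3 60/109 -38/327 398/327 9 -3 N
2 30/37 30/17 855/629 1365/629 9 -2 W
3 12/29 60/89 1206/2581 2274/2581 8 -2 S
4 15/29 15/41 255/2378 1485/2378 8 -3 E
5 4/3 60/109 -38/327 398/327 9 -3 N
final 9 -2 W

n=0: pose=(8,-3,E); sL=15/29, sR=15/41; mL=255/2378, mR=1485/2378; mL+mR=30/41 → advance +1; mR−mL=15/29 → turn +1·90°
n=1: pose=(9,-3,N); sL=4/3, sR=60/109; mL=-38/327, mR=398/327; mL+mR=120/109 → advance +1; mR−mL=4/3 → turn +1·90°
n=2: pose=(9,-2,W); sL=30/37, sR=30/17; mL=855/629, mR=1365/629; mL+mR=60/17 → advance +1; mR−mL=30/37 → turn +1·90°
n=3: pose=(8,-2,S); sL=12/29, sR=60/89; mL=1206/2581, mR=2274/2581; mL+mR=120/89 → advance +1; mR−mL=12/29 → turn +1·90°
n=4: pose=(8,-3,E); sL=15/29, sR=15/41; mL=255/2378, mR=1485/2378; mL+mR=30/41 → advance +1; mR−mL=15/29 → turn +1·90°
n=5: pose=(9,-3,N); sL=4/3, sR=60/109; mL=-38/327, mR=398/327; mL+mR=120/109 → advance +1; mR−mL=4/3 → turn +1·90°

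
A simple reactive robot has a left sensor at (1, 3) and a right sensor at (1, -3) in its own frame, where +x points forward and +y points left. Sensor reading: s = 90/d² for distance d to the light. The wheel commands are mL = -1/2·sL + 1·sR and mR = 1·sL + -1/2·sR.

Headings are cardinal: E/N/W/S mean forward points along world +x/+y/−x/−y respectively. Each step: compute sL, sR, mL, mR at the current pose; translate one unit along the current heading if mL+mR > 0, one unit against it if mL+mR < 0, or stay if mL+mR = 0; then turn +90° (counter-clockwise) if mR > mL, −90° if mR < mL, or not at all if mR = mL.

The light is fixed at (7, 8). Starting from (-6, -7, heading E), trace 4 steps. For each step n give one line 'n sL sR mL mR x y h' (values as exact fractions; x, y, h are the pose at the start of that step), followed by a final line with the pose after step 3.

0 5/16 5/26 15/416 45/208 -6 -7 E
1 90/421 90/277 25425/116617 5985/116617 -5 -7 N
2 45/121 9/41 333/9922 2601/9922 -5 -6 E
3 18/73 90/233 4473/17009 909/17009 -4 -6 N
final -4 -5 E

n=0: pose=(-6,-7,E); sL=5/16, sR=5/26; mL=15/416, mR=45/208; mL+mR=105/416 → advance +1; mR−mL=75/416 → turn +1·90°
n=1: pose=(-5,-7,N); sL=90/421, sR=90/277; mL=25425/116617, mR=5985/116617; mL+mR=31410/116617 → advance +1; mR−mL=-19440/116617 → turn -1·90°
n=2: pose=(-5,-6,E); sL=45/121, sR=9/41; mL=333/9922, mR=2601/9922; mL+mR=1467/4961 → advance +1; mR−mL=1134/4961 → turn +1·90°
n=3: pose=(-4,-6,N); sL=18/73, sR=90/233; mL=4473/17009, mR=909/17009; mL+mR=5382/17009 → advance +1; mR−mL=-3564/17009 → turn -1·90°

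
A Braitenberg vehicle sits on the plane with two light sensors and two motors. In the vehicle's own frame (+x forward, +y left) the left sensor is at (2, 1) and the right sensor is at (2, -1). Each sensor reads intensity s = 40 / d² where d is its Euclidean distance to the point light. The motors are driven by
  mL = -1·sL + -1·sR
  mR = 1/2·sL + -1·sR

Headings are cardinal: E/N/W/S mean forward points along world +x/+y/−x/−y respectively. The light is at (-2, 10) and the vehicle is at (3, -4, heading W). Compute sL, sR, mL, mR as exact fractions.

20/117 20/89 -4120/10413 -1450/10413

left sensor world pos  = (1, -5); dL² = 234
right sensor world pos = (1, -3); dR² = 178
sL = 40/234 = 20/117
sR = 40/178 = 20/89
mL = -1·sL + -1·sR = -4120/10413
mR = 1/2·sL + -1·sR = -1450/10413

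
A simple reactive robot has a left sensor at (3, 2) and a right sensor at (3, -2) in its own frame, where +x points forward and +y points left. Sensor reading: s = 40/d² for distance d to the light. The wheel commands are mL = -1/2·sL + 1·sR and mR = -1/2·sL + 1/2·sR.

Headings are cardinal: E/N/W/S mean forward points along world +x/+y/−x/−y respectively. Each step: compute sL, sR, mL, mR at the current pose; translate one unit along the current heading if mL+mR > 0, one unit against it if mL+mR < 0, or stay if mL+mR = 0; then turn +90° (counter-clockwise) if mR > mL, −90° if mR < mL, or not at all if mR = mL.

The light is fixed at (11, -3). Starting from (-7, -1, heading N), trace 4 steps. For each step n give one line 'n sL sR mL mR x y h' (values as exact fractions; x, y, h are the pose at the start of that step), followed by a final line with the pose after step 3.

0 8/85 40/281 2276/23885 576/23885 -7 -1 N
1 4/25 20/113 274/2825 24/2825 -7 0 E
2 8/45 40/361 356/16245 -544/16245 -6 0 S
3 10/101 10/109 465/11009 -40/11009 -6 1 W
final -7 1 N

n=0: pose=(-7,-1,N); sL=8/85, sR=40/281; mL=2276/23885, mR=576/23885; mL+mR=2852/23885 → advance +1; mR−mL=-20/281 → turn -1·90°
n=1: pose=(-7,0,E); sL=4/25, sR=20/113; mL=274/2825, mR=24/2825; mL+mR=298/2825 → advance +1; mR−mL=-10/113 → turn -1·90°
n=2: pose=(-6,0,S); sL=8/45, sR=40/361; mL=356/16245, mR=-544/16245; mL+mR=-188/16245 → advance -1; mR−mL=-20/361 → turn -1·90°
n=3: pose=(-6,1,W); sL=10/101, sR=10/109; mL=465/11009, mR=-40/11009; mL+mR=425/11009 → advance +1; mR−mL=-5/109 → turn -1·90°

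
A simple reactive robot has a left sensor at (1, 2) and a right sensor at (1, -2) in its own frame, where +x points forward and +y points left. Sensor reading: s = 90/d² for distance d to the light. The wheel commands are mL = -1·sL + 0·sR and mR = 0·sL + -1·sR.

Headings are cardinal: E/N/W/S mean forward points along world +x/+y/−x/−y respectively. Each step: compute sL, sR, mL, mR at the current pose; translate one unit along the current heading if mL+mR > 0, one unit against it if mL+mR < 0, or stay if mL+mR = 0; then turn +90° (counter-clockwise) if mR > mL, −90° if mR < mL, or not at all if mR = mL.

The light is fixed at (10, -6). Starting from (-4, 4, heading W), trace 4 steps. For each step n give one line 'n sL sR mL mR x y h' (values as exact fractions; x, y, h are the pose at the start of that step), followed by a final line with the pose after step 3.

0 90/289 10/41 -90/289 -10/41 -4 4 W
1 45/101 5/17 -45/101 -5/17 -3 4 S
2 90/313 2/5 -90/313 -2/5 -3 5 E
3 45/122 45/178 -45/122 -45/178 -4 5 S
final -4 6 E

n=0: pose=(-4,4,W); sL=90/289, sR=10/41; mL=-90/289, mR=-10/41; mL+mR=-6580/11849 → advance -1; mR−mL=800/11849 → turn +1·90°
n=1: pose=(-3,4,S); sL=45/101, sR=5/17; mL=-45/101, mR=-5/17; mL+mR=-1270/1717 → advance -1; mR−mL=260/1717 → turn +1·90°
n=2: pose=(-3,5,E); sL=90/313, sR=2/5; mL=-90/313, mR=-2/5; mL+mR=-1076/1565 → advance -1; mR−mL=-176/1565 → turn -1·90°
n=3: pose=(-4,5,S); sL=45/122, sR=45/178; mL=-45/122, mR=-45/178; mL+mR=-3375/5429 → advance -1; mR−mL=630/5429 → turn +1·90°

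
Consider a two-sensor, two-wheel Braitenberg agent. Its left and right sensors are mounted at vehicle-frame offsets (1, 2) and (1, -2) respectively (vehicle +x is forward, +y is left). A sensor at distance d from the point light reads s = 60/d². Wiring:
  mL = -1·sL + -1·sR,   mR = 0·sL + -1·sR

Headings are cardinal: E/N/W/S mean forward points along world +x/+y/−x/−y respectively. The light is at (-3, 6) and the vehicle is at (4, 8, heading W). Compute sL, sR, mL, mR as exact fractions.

left sensor world pos  = (3, 6); dL² = 36
right sensor world pos = (3, 10); dR² = 52
sL = 60/36 = 5/3
sR = 60/52 = 15/13
mL = -1·sL + -1·sR = -110/39
mR = 0·sL + -1·sR = -15/13

5/3 15/13 -110/39 -15/13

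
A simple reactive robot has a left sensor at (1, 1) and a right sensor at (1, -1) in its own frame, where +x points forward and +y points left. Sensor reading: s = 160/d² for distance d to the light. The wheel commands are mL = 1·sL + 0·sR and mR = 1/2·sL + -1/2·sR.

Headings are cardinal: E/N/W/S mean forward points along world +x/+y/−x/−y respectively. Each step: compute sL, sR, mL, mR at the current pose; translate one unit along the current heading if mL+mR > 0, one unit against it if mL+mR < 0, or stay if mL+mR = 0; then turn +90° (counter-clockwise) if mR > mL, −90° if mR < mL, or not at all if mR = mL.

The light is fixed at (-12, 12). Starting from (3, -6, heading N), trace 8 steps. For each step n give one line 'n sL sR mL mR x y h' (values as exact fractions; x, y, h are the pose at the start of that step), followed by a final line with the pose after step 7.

n=0: pose=(3,-6,N); sL=32/97, sR=32/109; mL=32/97, mR=192/10573; mL+mR=3680/10573 → advance +1; mR−mL=-3296/10573 → turn -1·90°
n=1: pose=(3,-5,E); sL=5/16, sR=8/29; mL=5/16, mR=17/928; mL+mR=307/928 → advance +1; mR−mL=-273/928 → turn -1·90°
n=2: pose=(4,-5,S); sL=160/613, sR=160/549; mL=160/613, mR=-5120/336537; mL+mR=82720/336537 → advance +1; mR−mL=-92960/336537 → turn -1·90°
n=3: pose=(4,-6,W); sL=80/293, sR=80/257; mL=80/293, mR=-1440/75301; mL+mR=19120/75301 → advance +1; mR−mL=-22000/75301 → turn -1·90°
n=4: pose=(3,-6,N); sL=32/97, sR=32/109; mL=32/97, mR=192/10573; mL+mR=3680/10573 → advance +1; mR−mL=-3296/10573 → turn -1·90°
n=5: pose=(3,-5,E); sL=5/16, sR=8/29; mL=5/16, mR=17/928; mL+mR=307/928 → advance +1; mR−mL=-273/928 → turn -1·90°
n=6: pose=(4,-5,S); sL=160/613, sR=160/549; mL=160/613, mR=-5120/336537; mL+mR=82720/336537 → advance +1; mR−mL=-92960/336537 → turn -1·90°
n=7: pose=(4,-6,W); sL=80/293, sR=80/257; mL=80/293, mR=-1440/75301; mL+mR=19120/75301 → advance +1; mR−mL=-22000/75301 → turn -1·90°

0 32/97 32/109 32/97 192/10573 3 -6 N
1 5/16 8/29 5/16 17/928 3 -5 E
2 160/613 160/549 160/613 -5120/336537 4 -5 S
3 80/293 80/257 80/293 -1440/75301 4 -6 W
4 32/97 32/109 32/97 192/10573 3 -6 N
5 5/16 8/29 5/16 17/928 3 -5 E
6 160/613 160/549 160/613 -5120/336537 4 -5 S
7 80/293 80/257 80/293 -1440/75301 4 -6 W
final 3 -6 N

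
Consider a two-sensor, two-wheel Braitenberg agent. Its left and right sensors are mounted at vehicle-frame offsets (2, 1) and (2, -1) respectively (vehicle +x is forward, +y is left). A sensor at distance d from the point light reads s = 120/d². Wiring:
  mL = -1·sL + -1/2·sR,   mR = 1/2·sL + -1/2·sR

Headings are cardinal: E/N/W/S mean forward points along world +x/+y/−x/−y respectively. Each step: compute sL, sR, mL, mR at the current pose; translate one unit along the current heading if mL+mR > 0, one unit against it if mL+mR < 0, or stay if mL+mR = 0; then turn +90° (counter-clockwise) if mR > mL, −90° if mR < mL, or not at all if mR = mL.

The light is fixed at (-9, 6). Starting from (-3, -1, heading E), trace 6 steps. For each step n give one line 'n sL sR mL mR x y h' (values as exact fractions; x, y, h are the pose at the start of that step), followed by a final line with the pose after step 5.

n=0: pose=(-3,-1,E); sL=6/5, sR=15/16; mL=-267/160, mR=21/160; mL+mR=-123/80 → advance -1; mR−mL=9/5 → turn +1·90°
n=1: pose=(-4,-1,N); sL=120/41, sR=120/61; mL=-9780/2501, mR=1200/2501; mL+mR=-8580/2501 → advance -1; mR−mL=180/41 → turn +1·90°
n=2: pose=(-4,-2,W); sL=4/3, sR=60/29; mL=-206/87, mR=-32/87; mL+mR=-238/87 → advance -1; mR−mL=2 → turn +1·90°
n=3: pose=(-3,-2,S); sL=120/149, sR=24/25; mL=-4788/3725, mR=-288/3725; mL+mR=-5076/3725 → advance -1; mR−mL=180/149 → turn +1·90°
n=4: pose=(-3,-1,E); sL=6/5, sR=15/16; mL=-267/160, mR=21/160; mL+mR=-123/80 → advance -1; mR−mL=9/5 → turn +1·90°
n=5: pose=(-4,-1,N); sL=120/41, sR=120/61; mL=-9780/2501, mR=1200/2501; mL+mR=-8580/2501 → advance -1; mR−mL=180/41 → turn +1·90°

0 6/5 15/16 -267/160 21/160 -3 -1 E
1 120/41 120/61 -9780/2501 1200/2501 -4 -1 N
2 4/3 60/29 -206/87 -32/87 -4 -2 W
3 120/149 24/25 -4788/3725 -288/3725 -3 -2 S
4 6/5 15/16 -267/160 21/160 -3 -1 E
5 120/41 120/61 -9780/2501 1200/2501 -4 -1 N
final -4 -2 W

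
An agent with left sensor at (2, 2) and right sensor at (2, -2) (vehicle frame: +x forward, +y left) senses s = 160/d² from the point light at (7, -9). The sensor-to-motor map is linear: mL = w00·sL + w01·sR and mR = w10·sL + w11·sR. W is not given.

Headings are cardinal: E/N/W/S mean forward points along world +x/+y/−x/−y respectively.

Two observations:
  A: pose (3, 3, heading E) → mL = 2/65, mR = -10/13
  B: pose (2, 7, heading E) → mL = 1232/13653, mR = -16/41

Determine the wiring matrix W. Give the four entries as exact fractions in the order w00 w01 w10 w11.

obs A: pose=(3,3,E) → sL=4/5, sR=20/13, mL=2/65, mR=-10/13
obs B: pose=(2,7,E) → sL=160/333, sR=32/41, mL=1232/13653, mR=-16/41
sensor matrix S = [[4/5, 20/13], [160/333, 32/41]]; det S = -101888/887445
solve [mL_A; mL_B] = S·[w00; w01] and [mR_A; mR_B] = S·[w10; w11]:
  w00 = 1, w01 = -1/2, w10 = 0, w11 = -1/2

1 -1/2 0 -1/2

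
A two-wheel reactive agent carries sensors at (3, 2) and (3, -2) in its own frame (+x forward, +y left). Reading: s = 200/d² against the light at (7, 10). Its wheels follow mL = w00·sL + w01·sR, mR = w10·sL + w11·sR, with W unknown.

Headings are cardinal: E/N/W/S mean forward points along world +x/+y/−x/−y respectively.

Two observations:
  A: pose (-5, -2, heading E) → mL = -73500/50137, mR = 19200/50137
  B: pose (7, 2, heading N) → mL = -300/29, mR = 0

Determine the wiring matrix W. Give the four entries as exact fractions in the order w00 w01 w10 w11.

-1 -1/2 1 -1

obs A: pose=(-5,-2,E) → sL=200/181, sR=200/277, mL=-73500/50137, mR=19200/50137
obs B: pose=(7,2,N) → sL=200/29, sR=200/29, mL=-300/29, mR=0
sensor matrix S = [[200/181, 200/277], [200/29, 200/29]]; det S = 3840000/1453973
solve [mL_A; mL_B] = S·[w00; w01] and [mR_A; mR_B] = S·[w10; w11]:
  w00 = -1, w01 = -1/2, w10 = 1, w11 = -1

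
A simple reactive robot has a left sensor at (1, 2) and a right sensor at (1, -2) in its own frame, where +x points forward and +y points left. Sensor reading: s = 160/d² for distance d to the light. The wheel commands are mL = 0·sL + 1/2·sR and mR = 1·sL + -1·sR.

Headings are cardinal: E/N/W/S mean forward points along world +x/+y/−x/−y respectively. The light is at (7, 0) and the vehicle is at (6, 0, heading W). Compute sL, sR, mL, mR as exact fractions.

20 20 10 0

left sensor world pos  = (5, -2); dL² = 8
right sensor world pos = (5, 2); dR² = 8
sL = 160/8 = 20
sR = 160/8 = 20
mL = 0·sL + 1/2·sR = 10
mR = 1·sL + -1·sR = 0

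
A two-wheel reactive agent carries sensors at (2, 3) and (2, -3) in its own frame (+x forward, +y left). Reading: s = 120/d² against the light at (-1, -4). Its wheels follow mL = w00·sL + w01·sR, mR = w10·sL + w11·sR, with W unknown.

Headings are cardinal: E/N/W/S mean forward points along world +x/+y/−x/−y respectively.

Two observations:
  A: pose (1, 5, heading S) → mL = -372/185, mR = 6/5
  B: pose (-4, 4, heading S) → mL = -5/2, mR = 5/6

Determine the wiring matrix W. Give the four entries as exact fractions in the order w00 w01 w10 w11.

-1/2 -1/2 0 1/2

obs A: pose=(1,5,S) → sL=60/37, sR=12/5, mL=-372/185, mR=6/5
obs B: pose=(-4,4,S) → sL=10/3, sR=5/3, mL=-5/2, mR=5/6
sensor matrix S = [[60/37, 12/5], [10/3, 5/3]]; det S = -196/37
solve [mL_A; mL_B] = S·[w00; w01] and [mR_A; mR_B] = S·[w10; w11]:
  w00 = -1/2, w01 = -1/2, w10 = 0, w11 = 1/2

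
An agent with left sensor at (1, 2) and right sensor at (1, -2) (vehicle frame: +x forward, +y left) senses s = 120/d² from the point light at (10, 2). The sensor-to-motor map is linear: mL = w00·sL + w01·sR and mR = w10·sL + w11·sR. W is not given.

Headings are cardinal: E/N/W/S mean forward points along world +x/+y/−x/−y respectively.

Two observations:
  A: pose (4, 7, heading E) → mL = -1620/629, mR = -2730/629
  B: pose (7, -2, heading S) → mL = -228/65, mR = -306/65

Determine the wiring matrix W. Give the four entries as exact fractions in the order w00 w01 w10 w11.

obs A: pose=(4,7,E) → sL=60/37, sR=60/17, mL=-1620/629, mR=-2730/629
obs B: pose=(7,-2,S) → sL=60/13, sR=12/5, mL=-228/65, mR=-306/65
sensor matrix S = [[60/37, 60/17], [60/13, 12/5]]; det S = -101376/8177
solve [mL_A; mL_B] = S·[w00; w01] and [mR_A; mR_B] = S·[w10; w11]:
  w00 = -1/2, w01 = -1/2, w10 = -1/2, w11 = -1

-1/2 -1/2 -1/2 -1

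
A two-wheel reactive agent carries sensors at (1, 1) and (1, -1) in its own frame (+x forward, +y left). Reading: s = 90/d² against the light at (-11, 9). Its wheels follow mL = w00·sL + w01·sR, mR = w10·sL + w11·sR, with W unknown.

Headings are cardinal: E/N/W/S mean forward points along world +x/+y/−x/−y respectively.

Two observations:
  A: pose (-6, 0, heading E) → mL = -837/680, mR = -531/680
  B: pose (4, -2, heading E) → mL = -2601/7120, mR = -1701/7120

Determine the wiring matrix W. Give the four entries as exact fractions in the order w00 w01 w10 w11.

-1 -1/2 -1/2 -1/2

obs A: pose=(-6,0,E) → sL=9/10, sR=45/68, mL=-837/680, mR=-531/680
obs B: pose=(4,-2,E) → sL=45/178, sR=9/40, mL=-2601/7120, mR=-1701/7120
sensor matrix S = [[9/10, 45/68], [45/178, 9/40]]; det S = 21303/605200
solve [mL_A; mL_B] = S·[w00; w01] and [mR_A; mR_B] = S·[w10; w11]:
  w00 = -1, w01 = -1/2, w10 = -1/2, w11 = -1/2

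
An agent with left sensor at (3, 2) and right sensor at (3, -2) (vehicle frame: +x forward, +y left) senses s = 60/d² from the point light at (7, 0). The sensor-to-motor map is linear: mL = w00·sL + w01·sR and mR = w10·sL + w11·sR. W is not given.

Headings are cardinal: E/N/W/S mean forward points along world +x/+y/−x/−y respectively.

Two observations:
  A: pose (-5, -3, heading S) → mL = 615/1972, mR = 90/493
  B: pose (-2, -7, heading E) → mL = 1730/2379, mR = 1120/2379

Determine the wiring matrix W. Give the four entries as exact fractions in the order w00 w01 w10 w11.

obs A: pose=(-5,-3,S) → sL=15/34, sR=15/58, mL=615/1972, mR=90/493
obs B: pose=(-2,-7,E) → sL=60/61, sR=20/39, mL=1730/2379, mR=1120/2379
sensor matrix S = [[15/34, 15/58], [60/61, 20/39]]; det S = -11000/390949
solve [mL_A; mL_B] = S·[w00; w01] and [mR_A; mR_B] = S·[w10; w11]:
  w00 = 1, w01 = -1/2, w10 = 1, w11 = -1

1 -1/2 1 -1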